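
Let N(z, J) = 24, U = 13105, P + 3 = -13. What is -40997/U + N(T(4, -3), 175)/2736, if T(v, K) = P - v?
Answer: -4660553/1493970 ≈ -3.1196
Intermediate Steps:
P = -16 (P = -3 - 13 = -16)
T(v, K) = -16 - v
-40997/U + N(T(4, -3), 175)/2736 = -40997/13105 + 24/2736 = -40997*1/13105 + 24*(1/2736) = -40997/13105 + 1/114 = -4660553/1493970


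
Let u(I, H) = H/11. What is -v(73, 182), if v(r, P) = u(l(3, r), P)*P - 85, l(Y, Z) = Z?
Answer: -32189/11 ≈ -2926.3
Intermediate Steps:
u(I, H) = H/11 (u(I, H) = H*(1/11) = H/11)
v(r, P) = -85 + P²/11 (v(r, P) = (P/11)*P - 85 = P²/11 - 85 = -85 + P²/11)
-v(73, 182) = -(-85 + (1/11)*182²) = -(-85 + (1/11)*33124) = -(-85 + 33124/11) = -1*32189/11 = -32189/11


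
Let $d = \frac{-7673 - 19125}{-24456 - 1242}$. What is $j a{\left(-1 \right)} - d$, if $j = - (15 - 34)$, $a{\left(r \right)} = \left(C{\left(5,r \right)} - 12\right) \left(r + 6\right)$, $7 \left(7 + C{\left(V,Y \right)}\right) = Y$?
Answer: $- \frac{163661563}{89943} \approx -1819.6$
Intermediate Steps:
$C{\left(V,Y \right)} = -7 + \frac{Y}{7}$
$a{\left(r \right)} = \left(-19 + \frac{r}{7}\right) \left(6 + r\right)$ ($a{\left(r \right)} = \left(\left(-7 + \frac{r}{7}\right) - 12\right) \left(r + 6\right) = \left(-19 + \frac{r}{7}\right) \left(6 + r\right)$)
$j = 19$ ($j = \left(-1\right) \left(-19\right) = 19$)
$d = \frac{13399}{12849}$ ($d = - \frac{26798}{-25698} = \left(-26798\right) \left(- \frac{1}{25698}\right) = \frac{13399}{12849} \approx 1.0428$)
$j a{\left(-1 \right)} - d = 19 \left(-114 - - \frac{127}{7} + \frac{\left(-1\right)^{2}}{7}\right) - \frac{13399}{12849} = 19 \left(-114 + \frac{127}{7} + \frac{1}{7} \cdot 1\right) - \frac{13399}{12849} = 19 \left(-114 + \frac{127}{7} + \frac{1}{7}\right) - \frac{13399}{12849} = 19 \left(- \frac{670}{7}\right) - \frac{13399}{12849} = - \frac{12730}{7} - \frac{13399}{12849} = - \frac{163661563}{89943}$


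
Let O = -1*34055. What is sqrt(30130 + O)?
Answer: 5*I*sqrt(157) ≈ 62.65*I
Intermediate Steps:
O = -34055
sqrt(30130 + O) = sqrt(30130 - 34055) = sqrt(-3925) = 5*I*sqrt(157)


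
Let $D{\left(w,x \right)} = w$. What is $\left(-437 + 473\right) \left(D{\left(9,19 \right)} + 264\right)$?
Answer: $9828$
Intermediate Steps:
$\left(-437 + 473\right) \left(D{\left(9,19 \right)} + 264\right) = \left(-437 + 473\right) \left(9 + 264\right) = 36 \cdot 273 = 9828$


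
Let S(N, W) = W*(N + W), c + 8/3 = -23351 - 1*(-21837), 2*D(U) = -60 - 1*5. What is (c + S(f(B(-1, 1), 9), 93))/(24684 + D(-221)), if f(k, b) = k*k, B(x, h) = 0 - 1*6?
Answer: 62882/147909 ≈ 0.42514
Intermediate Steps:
B(x, h) = -6 (B(x, h) = 0 - 6 = -6)
D(U) = -65/2 (D(U) = (-60 - 1*5)/2 = (-60 - 5)/2 = (1/2)*(-65) = -65/2)
c = -4550/3 (c = -8/3 + (-23351 - 1*(-21837)) = -8/3 + (-23351 + 21837) = -8/3 - 1514 = -4550/3 ≈ -1516.7)
f(k, b) = k**2
(c + S(f(B(-1, 1), 9), 93))/(24684 + D(-221)) = (-4550/3 + 93*((-6)**2 + 93))/(24684 - 65/2) = (-4550/3 + 93*(36 + 93))/(49303/2) = (-4550/3 + 93*129)*(2/49303) = (-4550/3 + 11997)*(2/49303) = (31441/3)*(2/49303) = 62882/147909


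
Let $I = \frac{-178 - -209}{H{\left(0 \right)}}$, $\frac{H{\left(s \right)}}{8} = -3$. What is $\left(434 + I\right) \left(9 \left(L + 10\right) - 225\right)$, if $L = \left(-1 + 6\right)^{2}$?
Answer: $\frac{155775}{4} \approx 38944.0$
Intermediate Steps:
$H{\left(s \right)} = -24$ ($H{\left(s \right)} = 8 \left(-3\right) = -24$)
$L = 25$ ($L = 5^{2} = 25$)
$I = - \frac{31}{24}$ ($I = \frac{-178 - -209}{-24} = \left(-178 + 209\right) \left(- \frac{1}{24}\right) = 31 \left(- \frac{1}{24}\right) = - \frac{31}{24} \approx -1.2917$)
$\left(434 + I\right) \left(9 \left(L + 10\right) - 225\right) = \left(434 - \frac{31}{24}\right) \left(9 \left(25 + 10\right) - 225\right) = \frac{10385 \left(9 \cdot 35 - 225\right)}{24} = \frac{10385 \left(315 - 225\right)}{24} = \frac{10385}{24} \cdot 90 = \frac{155775}{4}$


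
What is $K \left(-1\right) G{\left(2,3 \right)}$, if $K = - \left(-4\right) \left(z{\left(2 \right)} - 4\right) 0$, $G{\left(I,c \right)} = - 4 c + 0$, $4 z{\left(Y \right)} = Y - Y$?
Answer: $0$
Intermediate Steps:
$z{\left(Y \right)} = 0$ ($z{\left(Y \right)} = \frac{Y - Y}{4} = \frac{1}{4} \cdot 0 = 0$)
$G{\left(I,c \right)} = - 4 c$
$K = 0$ ($K = - \left(-4\right) \left(0 - 4\right) 0 = - \left(-4\right) \left(-4\right) 0 = \left(-1\right) 16 \cdot 0 = \left(-16\right) 0 = 0$)
$K \left(-1\right) G{\left(2,3 \right)} = 0 \left(-1\right) \left(\left(-4\right) 3\right) = 0 \left(-12\right) = 0$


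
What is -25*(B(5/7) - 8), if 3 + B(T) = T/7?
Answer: 13350/49 ≈ 272.45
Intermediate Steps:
B(T) = -3 + T/7
-25*(B(5/7) - 8) = -25*((-3 + (5/7)/7) - 8) = -25*((-3 + (5*(⅐))/7) - 8) = -25*((-3 + (⅐)*(5/7)) - 8) = -25*((-3 + 5/49) - 8) = -25*(-142/49 - 8) = -25*(-534/49) = 13350/49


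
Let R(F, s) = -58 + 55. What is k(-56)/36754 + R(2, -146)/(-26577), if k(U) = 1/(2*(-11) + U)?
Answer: 952651/8465695836 ≈ 0.00011253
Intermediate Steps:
k(U) = 1/(-22 + U)
R(F, s) = -3
k(-56)/36754 + R(2, -146)/(-26577) = 1/(-22 - 56*36754) - 3/(-26577) = (1/36754)/(-78) - 3*(-1/26577) = -1/78*1/36754 + 1/8859 = -1/2866812 + 1/8859 = 952651/8465695836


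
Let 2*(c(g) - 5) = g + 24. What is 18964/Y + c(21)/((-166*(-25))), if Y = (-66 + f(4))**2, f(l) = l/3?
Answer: 70934039/15618940 ≈ 4.5415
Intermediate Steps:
f(l) = l/3 (f(l) = l*(1/3) = l/3)
c(g) = 17 + g/2 (c(g) = 5 + (g + 24)/2 = 5 + (24 + g)/2 = 5 + (12 + g/2) = 17 + g/2)
Y = 37636/9 (Y = (-66 + (1/3)*4)**2 = (-66 + 4/3)**2 = (-194/3)**2 = 37636/9 ≈ 4181.8)
18964/Y + c(21)/((-166*(-25))) = 18964/(37636/9) + (17 + (1/2)*21)/((-166*(-25))) = 18964*(9/37636) + (17 + 21/2)/4150 = 42669/9409 + (55/2)*(1/4150) = 42669/9409 + 11/1660 = 70934039/15618940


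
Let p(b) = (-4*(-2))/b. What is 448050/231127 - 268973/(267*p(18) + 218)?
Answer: -186048237213/233438270 ≈ -796.99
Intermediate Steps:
p(b) = 8/b
448050/231127 - 268973/(267*p(18) + 218) = 448050/231127 - 268973/(267*(8/18) + 218) = 448050*(1/231127) - 268973/(267*(8*(1/18)) + 218) = 448050/231127 - 268973/(267*(4/9) + 218) = 448050/231127 - 268973/(356/3 + 218) = 448050/231127 - 268973/1010/3 = 448050/231127 - 268973*3/1010 = 448050/231127 - 806919/1010 = -186048237213/233438270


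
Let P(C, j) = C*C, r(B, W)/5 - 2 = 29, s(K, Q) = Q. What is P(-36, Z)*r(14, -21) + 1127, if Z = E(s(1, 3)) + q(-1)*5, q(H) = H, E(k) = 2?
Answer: 202007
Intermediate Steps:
r(B, W) = 155 (r(B, W) = 10 + 5*29 = 10 + 145 = 155)
Z = -3 (Z = 2 - 1*5 = 2 - 5 = -3)
P(C, j) = C**2
P(-36, Z)*r(14, -21) + 1127 = (-36)**2*155 + 1127 = 1296*155 + 1127 = 200880 + 1127 = 202007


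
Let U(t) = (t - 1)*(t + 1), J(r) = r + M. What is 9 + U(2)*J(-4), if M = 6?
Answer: 15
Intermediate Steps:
J(r) = 6 + r (J(r) = r + 6 = 6 + r)
U(t) = (1 + t)*(-1 + t) (U(t) = (-1 + t)*(1 + t) = (1 + t)*(-1 + t))
9 + U(2)*J(-4) = 9 + (-1 + 2²)*(6 - 4) = 9 + (-1 + 4)*2 = 9 + 3*2 = 9 + 6 = 15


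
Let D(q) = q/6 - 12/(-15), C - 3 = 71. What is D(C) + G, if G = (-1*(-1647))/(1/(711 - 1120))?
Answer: -10104148/15 ≈ -6.7361e+5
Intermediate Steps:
C = 74 (C = 3 + 71 = 74)
D(q) = ⅘ + q/6 (D(q) = q*(⅙) - 12*(-1/15) = q/6 + ⅘ = ⅘ + q/6)
G = -673623 (G = 1647/(1/(-409)) = 1647/(-1/409) = 1647*(-409) = -673623)
D(C) + G = (⅘ + (⅙)*74) - 673623 = (⅘ + 37/3) - 673623 = 197/15 - 673623 = -10104148/15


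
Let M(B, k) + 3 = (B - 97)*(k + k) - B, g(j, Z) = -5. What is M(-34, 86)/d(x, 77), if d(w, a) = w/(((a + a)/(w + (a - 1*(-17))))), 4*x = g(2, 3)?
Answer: 7920352/265 ≈ 29888.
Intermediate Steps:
x = -5/4 (x = (¼)*(-5) = -5/4 ≈ -1.2500)
M(B, k) = -3 - B + 2*k*(-97 + B) (M(B, k) = -3 + ((B - 97)*(k + k) - B) = -3 + ((-97 + B)*(2*k) - B) = -3 + (2*k*(-97 + B) - B) = -3 + (-B + 2*k*(-97 + B)) = -3 - B + 2*k*(-97 + B))
d(w, a) = w*(17 + a + w)/(2*a) (d(w, a) = w/(((2*a)/(w + (a + 17)))) = w/(((2*a)/(w + (17 + a)))) = w/(((2*a)/(17 + a + w))) = w/((2*a/(17 + a + w))) = w*((17 + a + w)/(2*a)) = w*(17 + a + w)/(2*a))
M(-34, 86)/d(x, 77) = (-3 - 1*(-34) - 194*86 + 2*(-34)*86)/(((½)*(-5/4)*(17 + 77 - 5/4)/77)) = (-3 + 34 - 16684 - 5848)/(((½)*(-5/4)*(1/77)*(371/4))) = -22501/(-265/352) = -22501*(-352/265) = 7920352/265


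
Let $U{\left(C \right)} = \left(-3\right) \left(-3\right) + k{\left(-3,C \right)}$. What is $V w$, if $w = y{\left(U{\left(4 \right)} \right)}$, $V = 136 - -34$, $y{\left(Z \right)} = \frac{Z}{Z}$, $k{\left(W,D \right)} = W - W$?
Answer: $170$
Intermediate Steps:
$k{\left(W,D \right)} = 0$
$U{\left(C \right)} = 9$ ($U{\left(C \right)} = \left(-3\right) \left(-3\right) + 0 = 9 + 0 = 9$)
$y{\left(Z \right)} = 1$
$V = 170$ ($V = 136 + 34 = 170$)
$w = 1$
$V w = 170 \cdot 1 = 170$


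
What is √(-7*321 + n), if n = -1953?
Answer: 10*I*√42 ≈ 64.807*I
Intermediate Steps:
√(-7*321 + n) = √(-7*321 - 1953) = √(-2247 - 1953) = √(-4200) = 10*I*√42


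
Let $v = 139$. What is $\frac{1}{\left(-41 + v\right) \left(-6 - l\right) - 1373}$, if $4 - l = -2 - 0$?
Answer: $- \frac{1}{2549} \approx -0.00039231$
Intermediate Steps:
$l = 6$ ($l = 4 - \left(-2 - 0\right) = 4 - \left(-2 + 0\right) = 4 - -2 = 4 + 2 = 6$)
$\frac{1}{\left(-41 + v\right) \left(-6 - l\right) - 1373} = \frac{1}{\left(-41 + 139\right) \left(-6 - 6\right) - 1373} = \frac{1}{98 \left(-6 - 6\right) - 1373} = \frac{1}{98 \left(-12\right) - 1373} = \frac{1}{-1176 - 1373} = \frac{1}{-2549} = - \frac{1}{2549}$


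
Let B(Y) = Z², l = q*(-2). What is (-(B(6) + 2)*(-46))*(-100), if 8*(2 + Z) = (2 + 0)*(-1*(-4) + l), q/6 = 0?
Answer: -13800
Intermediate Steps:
q = 0 (q = 6*0 = 0)
l = 0 (l = 0*(-2) = 0)
Z = -1 (Z = -2 + ((2 + 0)*(-1*(-4) + 0))/8 = -2 + (2*(4 + 0))/8 = -2 + (2*4)/8 = -2 + (⅛)*8 = -2 + 1 = -1)
B(Y) = 1 (B(Y) = (-1)² = 1)
(-(B(6) + 2)*(-46))*(-100) = (-(1 + 2)*(-46))*(-100) = (-1*3*(-46))*(-100) = -3*(-46)*(-100) = 138*(-100) = -13800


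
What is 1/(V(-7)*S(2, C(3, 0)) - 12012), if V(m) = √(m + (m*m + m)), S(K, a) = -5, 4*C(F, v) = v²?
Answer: -1716/20612467 + 5*√35/144287269 ≈ -8.3046e-5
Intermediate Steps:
C(F, v) = v²/4
V(m) = √(m² + 2*m) (V(m) = √(m + (m² + m)) = √(m + (m + m²)) = √(m² + 2*m))
1/(V(-7)*S(2, C(3, 0)) - 12012) = 1/(√(-7*(2 - 7))*(-5) - 12012) = 1/(√(-7*(-5))*(-5) - 12012) = 1/(√35*(-5) - 12012) = 1/(-5*√35 - 12012) = 1/(-12012 - 5*√35)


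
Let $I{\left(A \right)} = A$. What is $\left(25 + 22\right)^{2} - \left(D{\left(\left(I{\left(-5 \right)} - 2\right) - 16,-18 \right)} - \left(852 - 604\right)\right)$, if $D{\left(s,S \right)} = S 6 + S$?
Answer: $2583$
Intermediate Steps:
$D{\left(s,S \right)} = 7 S$ ($D{\left(s,S \right)} = 6 S + S = 7 S$)
$\left(25 + 22\right)^{2} - \left(D{\left(\left(I{\left(-5 \right)} - 2\right) - 16,-18 \right)} - \left(852 - 604\right)\right) = \left(25 + 22\right)^{2} - \left(7 \left(-18\right) - \left(852 - 604\right)\right) = 47^{2} - \left(-126 - \left(852 - 604\right)\right) = 2209 - \left(-126 - 248\right) = 2209 - -374 = 2209 + 374 = 2583$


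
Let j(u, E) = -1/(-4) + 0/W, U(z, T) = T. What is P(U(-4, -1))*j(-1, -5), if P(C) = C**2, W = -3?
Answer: 1/4 ≈ 0.25000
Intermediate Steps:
j(u, E) = 1/4 (j(u, E) = -1/(-4) + 0/(-3) = -1*(-1/4) + 0*(-1/3) = 1/4 + 0 = 1/4)
P(U(-4, -1))*j(-1, -5) = (-1)**2*(1/4) = 1*(1/4) = 1/4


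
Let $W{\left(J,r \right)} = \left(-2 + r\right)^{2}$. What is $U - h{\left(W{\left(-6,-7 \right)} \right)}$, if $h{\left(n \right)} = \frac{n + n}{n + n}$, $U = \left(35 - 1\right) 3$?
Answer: $101$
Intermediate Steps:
$U = 102$ ($U = 34 \cdot 3 = 102$)
$h{\left(n \right)} = 1$ ($h{\left(n \right)} = \frac{2 n}{2 n} = 2 n \frac{1}{2 n} = 1$)
$U - h{\left(W{\left(-6,-7 \right)} \right)} = 102 - 1 = 101$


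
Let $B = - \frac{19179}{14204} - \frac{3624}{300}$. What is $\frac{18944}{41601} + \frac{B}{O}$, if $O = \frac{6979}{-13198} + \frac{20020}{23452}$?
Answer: $- \frac{229814971618387}{5620941995550} \approx -40.885$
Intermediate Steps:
$O = \frac{175791}{541118}$ ($O = 6979 \left(- \frac{1}{13198}\right) + 20020 \cdot \frac{1}{23452} = - \frac{6979}{13198} + \frac{35}{41} = \frac{175791}{541118} \approx 0.32487$)
$B = - \frac{4769083}{355100}$ ($B = \left(-19179\right) \frac{1}{14204} - \frac{302}{25} = - \frac{19179}{14204} - \frac{302}{25} = - \frac{4769083}{355100} \approx -13.43$)
$\frac{18944}{41601} + \frac{B}{O} = \frac{18944}{41601} - \frac{4769083}{355100 \cdot \frac{175791}{541118}} = 18944 \cdot \frac{1}{41601} - \frac{117301666127}{2837426550} = \frac{18944}{41601} - \frac{117301666127}{2837426550} = - \frac{229814971618387}{5620941995550}$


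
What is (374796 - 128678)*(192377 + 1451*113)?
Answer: 87701688120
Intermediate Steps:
(374796 - 128678)*(192377 + 1451*113) = 246118*(192377 + 163963) = 246118*356340 = 87701688120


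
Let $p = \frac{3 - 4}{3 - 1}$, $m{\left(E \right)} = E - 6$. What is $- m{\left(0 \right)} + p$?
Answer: $\frac{11}{2} \approx 5.5$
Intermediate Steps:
$m{\left(E \right)} = -6 + E$ ($m{\left(E \right)} = E - 6 = -6 + E$)
$p = - \frac{1}{2} \approx -0.5$
$- m{\left(0 \right)} + p = - (-6 + 0) - \frac{1}{2} = \left(-1\right) \left(-6\right) - \frac{1}{2} = 6 - \frac{1}{2} = \frac{11}{2}$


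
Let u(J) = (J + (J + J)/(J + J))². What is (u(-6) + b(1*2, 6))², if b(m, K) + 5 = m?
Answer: 484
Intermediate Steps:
b(m, K) = -5 + m
u(J) = (1 + J)² (u(J) = (J + (2*J)/((2*J)))² = (J + (2*J)*(1/(2*J)))² = (J + 1)² = (1 + J)²)
(u(-6) + b(1*2, 6))² = ((1 - 6)² + (-5 + 1*2))² = ((-5)² + (-5 + 2))² = (25 - 3)² = 22² = 484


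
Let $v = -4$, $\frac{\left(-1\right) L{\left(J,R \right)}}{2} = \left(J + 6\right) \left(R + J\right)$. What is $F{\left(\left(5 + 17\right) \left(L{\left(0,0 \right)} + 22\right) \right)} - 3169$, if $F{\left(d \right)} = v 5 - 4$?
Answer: $-3193$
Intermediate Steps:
$L{\left(J,R \right)} = - 2 \left(6 + J\right) \left(J + R\right)$ ($L{\left(J,R \right)} = - 2 \left(J + 6\right) \left(R + J\right) = - 2 \left(6 + J\right) \left(J + R\right)$)
$F{\left(d \right)} = -24$ ($F{\left(d \right)} = \left(-4\right) 5 - 4 = -20 - 4 = -24$)
$F{\left(\left(5 + 17\right) \left(L{\left(0,0 \right)} + 22\right) \right)} - 3169 = -24 - 3169 = -3193$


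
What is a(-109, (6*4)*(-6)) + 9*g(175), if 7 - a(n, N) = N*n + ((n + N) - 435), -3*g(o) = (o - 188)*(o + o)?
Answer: -1351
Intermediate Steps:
g(o) = -2*o*(-188 + o)/3 (g(o) = -(o - 188)*(o + o)/3 = -(-188 + o)*2*o/3 = -2*o*(-188 + o)/3)
a(n, N) = 442 - N - n - N*n (a(n, N) = 7 - (N*n + ((n + N) - 435)) = 7 - (N*n + ((N + n) - 435)) = 7 - (N*n + (-435 + N + n)) = 7 - (-435 + N + n + N*n) = 7 + (435 - N - n - N*n) = 442 - N - n - N*n)
a(-109, (6*4)*(-6)) + 9*g(175) = (442 - 6*4*(-6) - 1*(-109) - 1*(6*4)*(-6)*(-109)) + 9*((⅔)*175*(188 - 1*175)) = (442 - 24*(-6) + 109 - 1*24*(-6)*(-109)) + 9*((⅔)*175*(188 - 175)) = (442 - 1*(-144) + 109 - 1*(-144)*(-109)) + 9*((⅔)*175*13) = (442 + 144 + 109 - 15696) + 9*(4550/3) = -15001 + 13650 = -1351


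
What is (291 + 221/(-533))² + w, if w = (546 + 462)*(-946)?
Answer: -1461004412/1681 ≈ -8.6913e+5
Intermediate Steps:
w = -953568 (w = 1008*(-946) = -953568)
(291 + 221/(-533))² + w = (291 + 221/(-533))² - 953568 = (291 + 221*(-1/533))² - 953568 = (291 - 17/41)² - 953568 = (11914/41)² - 953568 = 141943396/1681 - 953568 = -1461004412/1681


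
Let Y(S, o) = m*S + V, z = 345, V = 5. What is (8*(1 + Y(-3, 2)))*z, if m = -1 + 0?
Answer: 24840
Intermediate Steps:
m = -1
Y(S, o) = 5 - S (Y(S, o) = -S + 5 = 5 - S)
(8*(1 + Y(-3, 2)))*z = (8*(1 + (5 - 1*(-3))))*345 = (8*(1 + (5 + 3)))*345 = (8*(1 + 8))*345 = (8*9)*345 = 72*345 = 24840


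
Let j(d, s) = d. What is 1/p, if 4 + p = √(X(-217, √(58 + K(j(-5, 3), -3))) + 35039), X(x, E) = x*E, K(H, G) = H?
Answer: -1/(4 - √(35039 - 217*√53)) ≈ 0.0055891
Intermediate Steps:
X(x, E) = E*x
p = -4 + √(35039 - 217*√53) (p = -4 + √(√(58 - 5)*(-217) + 35039) = -4 + √(√53*(-217) + 35039) = -4 + √(-217*√53 + 35039) = -4 + √(35039 - 217*√53) ≈ 178.92)
1/p = 1/(-4 + √(35039 - 217*√53))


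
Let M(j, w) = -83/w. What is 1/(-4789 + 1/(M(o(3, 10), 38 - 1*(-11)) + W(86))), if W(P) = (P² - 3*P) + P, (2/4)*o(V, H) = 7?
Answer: -353893/1694793528 ≈ -0.00020881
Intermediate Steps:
o(V, H) = 14 (o(V, H) = 2*7 = 14)
W(P) = P² - 2*P
1/(-4789 + 1/(M(o(3, 10), 38 - 1*(-11)) + W(86))) = 1/(-4789 + 1/(-83/(38 - 1*(-11)) + 86*(-2 + 86))) = 1/(-4789 + 1/(-83/(38 + 11) + 86*84)) = 1/(-4789 + 1/(-83/49 + 7224)) = 1/(-4789 + 1/(353893/49)) = 1/(-4789 + 49/353893) = 1/(-1694793528/353893) = -353893/1694793528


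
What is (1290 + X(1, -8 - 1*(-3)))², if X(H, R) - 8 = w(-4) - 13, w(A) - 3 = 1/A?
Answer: 26532801/16 ≈ 1.6583e+6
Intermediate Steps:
w(A) = 3 + 1/A
X(H, R) = -9/4 (X(H, R) = 8 + ((3 + 1/(-4)) - 13) = 8 + ((3 - ¼) - 13) = 8 + (11/4 - 13) = 8 - 41/4 = -9/4)
(1290 + X(1, -8 - 1*(-3)))² = (1290 - 9/4)² = (5151/4)² = 26532801/16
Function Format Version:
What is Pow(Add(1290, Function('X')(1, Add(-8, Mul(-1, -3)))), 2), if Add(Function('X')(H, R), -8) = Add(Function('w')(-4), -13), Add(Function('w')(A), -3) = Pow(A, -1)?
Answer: Rational(26532801, 16) ≈ 1.6583e+6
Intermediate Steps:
Function('w')(A) = Add(3, Pow(A, -1))
Function('X')(H, R) = Rational(-9, 4) (Function('X')(H, R) = Add(8, Add(Add(3, Pow(-4, -1)), -13)) = Add(8, Add(Add(3, Rational(-1, 4)), -13)) = Add(8, Add(Rational(11, 4), -13)) = Add(8, Rational(-41, 4)) = Rational(-9, 4))
Pow(Add(1290, Function('X')(1, Add(-8, Mul(-1, -3)))), 2) = Pow(Add(1290, Rational(-9, 4)), 2) = Pow(Rational(5151, 4), 2) = Rational(26532801, 16)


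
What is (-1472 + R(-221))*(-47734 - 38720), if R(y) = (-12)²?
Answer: 114810912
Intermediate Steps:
R(y) = 144
(-1472 + R(-221))*(-47734 - 38720) = (-1472 + 144)*(-47734 - 38720) = -1328*(-86454) = 114810912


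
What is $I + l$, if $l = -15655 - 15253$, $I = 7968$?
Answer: $-22940$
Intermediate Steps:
$l = -30908$ ($l = -15655 - 15253 = -30908$)
$I + l = 7968 - 30908 = -22940$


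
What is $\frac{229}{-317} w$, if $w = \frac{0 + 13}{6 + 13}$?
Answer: $- \frac{2977}{6023} \approx -0.49427$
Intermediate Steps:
$w = \frac{13}{19} \approx 0.68421$
$\frac{229}{-317} w = \frac{229}{-317} \cdot \frac{13}{19} = 229 \left(- \frac{1}{317}\right) \frac{13}{19} = \left(- \frac{229}{317}\right) \frac{13}{19} = - \frac{2977}{6023}$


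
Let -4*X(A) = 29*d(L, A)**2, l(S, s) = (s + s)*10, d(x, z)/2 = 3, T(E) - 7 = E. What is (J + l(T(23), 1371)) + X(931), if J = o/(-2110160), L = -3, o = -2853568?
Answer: 3582043063/131885 ≈ 27160.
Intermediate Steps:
T(E) = 7 + E
d(x, z) = 6 (d(x, z) = 2*3 = 6)
l(S, s) = 20*s (l(S, s) = (2*s)*10 = 20*s)
J = 178348/131885 (J = -2853568/(-2110160) = -2853568*(-1/2110160) = 178348/131885 ≈ 1.3523)
X(A) = -261 (X(A) = -29*6**2/4 = -29*36/4 = -1/4*1044 = -261)
(J + l(T(23), 1371)) + X(931) = (178348/131885 + 20*1371) - 261 = (178348/131885 + 27420) - 261 = 3616465048/131885 - 261 = 3582043063/131885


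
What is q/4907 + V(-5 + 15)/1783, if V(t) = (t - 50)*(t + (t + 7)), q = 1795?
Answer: -2099075/8749181 ≈ -0.23992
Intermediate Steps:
V(t) = (-50 + t)*(7 + 2*t) (V(t) = (-50 + t)*(t + (7 + t)) = (-50 + t)*(7 + 2*t))
q/4907 + V(-5 + 15)/1783 = 1795/4907 + (-350 - 93*(-5 + 15) + 2*(-5 + 15)²)/1783 = 1795*(1/4907) + (-350 - 93*10 + 2*10²)*(1/1783) = 1795/4907 + (-350 - 930 + 2*100)*(1/1783) = 1795/4907 + (-350 - 930 + 200)*(1/1783) = 1795/4907 - 1080*1/1783 = 1795/4907 - 1080/1783 = -2099075/8749181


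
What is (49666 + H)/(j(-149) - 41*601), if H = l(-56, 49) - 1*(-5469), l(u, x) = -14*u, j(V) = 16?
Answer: -55919/24625 ≈ -2.2708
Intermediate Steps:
H = 6253 (H = -14*(-56) - 1*(-5469) = 784 + 5469 = 6253)
(49666 + H)/(j(-149) - 41*601) = (49666 + 6253)/(16 - 41*601) = 55919/(16 - 24641) = 55919/(-24625) = 55919*(-1/24625) = -55919/24625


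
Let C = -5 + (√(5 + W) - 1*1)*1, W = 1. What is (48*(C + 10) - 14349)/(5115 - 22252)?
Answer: 14157/17137 - 48*√6/17137 ≈ 0.81925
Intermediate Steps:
C = -6 + √6 (C = -5 + (√(5 + 1) - 1*1)*1 = -5 + (√6 - 1)*1 = -5 + (-1 + √6)*1 = -5 + (-1 + √6) = -6 + √6 ≈ -3.5505)
(48*(C + 10) - 14349)/(5115 - 22252) = (48*((-6 + √6) + 10) - 14349)/(5115 - 22252) = (48*(4 + √6) - 14349)/(-17137) = ((192 + 48*√6) - 14349)*(-1/17137) = (-14157 + 48*√6)*(-1/17137) = 14157/17137 - 48*√6/17137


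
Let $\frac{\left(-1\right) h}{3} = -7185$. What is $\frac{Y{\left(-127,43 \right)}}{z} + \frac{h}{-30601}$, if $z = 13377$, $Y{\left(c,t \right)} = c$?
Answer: $- \frac{292227562}{409349577} \approx -0.71388$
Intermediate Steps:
$h = 21555$ ($h = \left(-3\right) \left(-7185\right) = 21555$)
$\frac{Y{\left(-127,43 \right)}}{z} + \frac{h}{-30601} = - \frac{127}{13377} + \frac{21555}{-30601} = \left(-127\right) \frac{1}{13377} + 21555 \left(- \frac{1}{30601}\right) = - \frac{127}{13377} - \frac{21555}{30601} = - \frac{292227562}{409349577}$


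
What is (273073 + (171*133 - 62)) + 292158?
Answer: 587912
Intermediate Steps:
(273073 + (171*133 - 62)) + 292158 = (273073 + (22743 - 62)) + 292158 = (273073 + 22681) + 292158 = 295754 + 292158 = 587912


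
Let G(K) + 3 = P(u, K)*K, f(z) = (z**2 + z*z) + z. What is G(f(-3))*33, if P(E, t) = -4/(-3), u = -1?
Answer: 561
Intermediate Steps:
P(E, t) = 4/3 (P(E, t) = -4*(-1/3) = 4/3)
f(z) = z + 2*z**2 (f(z) = (z**2 + z**2) + z = 2*z**2 + z = z + 2*z**2)
G(K) = -3 + 4*K/3
G(f(-3))*33 = (-3 + 4*(-3*(1 + 2*(-3)))/3)*33 = (-3 + 4*(-3*(1 - 6))/3)*33 = (-3 + 4*(-3*(-5))/3)*33 = (-3 + (4/3)*15)*33 = (-3 + 20)*33 = 17*33 = 561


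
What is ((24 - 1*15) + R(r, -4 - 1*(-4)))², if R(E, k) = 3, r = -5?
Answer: 144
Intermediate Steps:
((24 - 1*15) + R(r, -4 - 1*(-4)))² = ((24 - 1*15) + 3)² = ((24 - 15) + 3)² = (9 + 3)² = 12² = 144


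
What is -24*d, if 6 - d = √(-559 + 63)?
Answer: -144 + 96*I*√31 ≈ -144.0 + 534.51*I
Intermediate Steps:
d = 6 - 4*I*√31 (d = 6 - √(-559 + 63) = 6 - √(-496) = 6 - 4*I*√31 ≈ 6.0 - 22.271*I)
-24*d = -24*(6 - 4*I*√31) = -144 + 96*I*√31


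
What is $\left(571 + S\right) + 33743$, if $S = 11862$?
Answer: $46176$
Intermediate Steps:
$\left(571 + S\right) + 33743 = \left(571 + 11862\right) + 33743 = 12433 + 33743 = 46176$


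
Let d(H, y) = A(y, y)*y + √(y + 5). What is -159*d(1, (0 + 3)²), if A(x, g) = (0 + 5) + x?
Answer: -20034 - 159*√14 ≈ -20629.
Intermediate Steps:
A(x, g) = 5 + x
d(H, y) = √(5 + y) + y*(5 + y) (d(H, y) = (5 + y)*y + √(y + 5) = y*(5 + y) + √(5 + y) = √(5 + y) + y*(5 + y))
-159*d(1, (0 + 3)²) = -159*(√(5 + (0 + 3)²) + (0 + 3)²*(5 + (0 + 3)²)) = -159*(√(5 + 3²) + 3²*(5 + 3²)) = -159*(√(5 + 9) + 9*(5 + 9)) = -159*(√14 + 9*14) = -159*(√14 + 126) = -159*(126 + √14) = -20034 - 159*√14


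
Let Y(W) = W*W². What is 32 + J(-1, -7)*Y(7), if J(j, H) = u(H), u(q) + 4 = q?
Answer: -3741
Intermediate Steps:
u(q) = -4 + q
J(j, H) = -4 + H
Y(W) = W³
32 + J(-1, -7)*Y(7) = 32 + (-4 - 7)*7³ = 32 - 11*343 = 32 - 3773 = -3741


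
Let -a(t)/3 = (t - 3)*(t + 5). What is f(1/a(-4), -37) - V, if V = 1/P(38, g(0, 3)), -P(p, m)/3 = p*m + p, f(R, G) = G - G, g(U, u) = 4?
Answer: 1/570 ≈ 0.0017544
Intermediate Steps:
a(t) = -3*(-3 + t)*(5 + t) (a(t) = -3*(t - 3)*(t + 5) = -3*(-3 + t)*(5 + t))
f(R, G) = 0
P(p, m) = -3*p - 3*m*p (P(p, m) = -3*(p*m + p) = -3*(m*p + p) = -3*(p + m*p) = -3*p - 3*m*p)
V = -1/570 (V = 1/(-3*38*(1 + 4)) = 1/(-3*38*5) = 1/(-570) = -1/570 ≈ -0.0017544)
f(1/a(-4), -37) - V = 0 - 1*(-1/570) = 0 + 1/570 = 1/570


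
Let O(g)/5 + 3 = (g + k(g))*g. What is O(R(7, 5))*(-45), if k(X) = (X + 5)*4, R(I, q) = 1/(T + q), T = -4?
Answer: -4950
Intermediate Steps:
R(I, q) = 1/(-4 + q)
k(X) = 20 + 4*X (k(X) = (5 + X)*4 = 20 + 4*X)
O(g) = -15 + 5*g*(20 + 5*g) (O(g) = -15 + 5*((g + (20 + 4*g))*g) = -15 + 5*((20 + 5*g)*g) = -15 + 5*(g*(20 + 5*g)) = -15 + 5*g*(20 + 5*g))
O(R(7, 5))*(-45) = (-15 + 25*(1/(-4 + 5))**2 + 100/(-4 + 5))*(-45) = (-15 + 25*(1/1)**2 + 100/1)*(-45) = (-15 + 25*1**2 + 100*1)*(-45) = (-15 + 25*1 + 100)*(-45) = (-15 + 25 + 100)*(-45) = 110*(-45) = -4950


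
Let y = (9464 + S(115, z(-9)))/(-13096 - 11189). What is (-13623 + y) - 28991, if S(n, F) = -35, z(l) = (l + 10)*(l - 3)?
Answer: -344963473/8095 ≈ -42614.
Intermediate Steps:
z(l) = (-3 + l)*(10 + l) (z(l) = (10 + l)*(-3 + l) = (-3 + l)*(10 + l))
y = -3143/8095 (y = (9464 - 35)/(-13096 - 11189) = 9429/(-24285) = 9429*(-1/24285) = -3143/8095 ≈ -0.38826)
(-13623 + y) - 28991 = (-13623 - 3143/8095) - 28991 = -110281328/8095 - 28991 = -344963473/8095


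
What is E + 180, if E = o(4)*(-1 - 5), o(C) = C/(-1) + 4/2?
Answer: 192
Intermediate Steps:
o(C) = 2 - C (o(C) = C*(-1) + 4*(½) = -C + 2 = 2 - C)
E = 12 (E = (2 - 1*4)*(-1 - 5) = (2 - 4)*(-6) = -2*(-6) = 12)
E + 180 = 12 + 180 = 192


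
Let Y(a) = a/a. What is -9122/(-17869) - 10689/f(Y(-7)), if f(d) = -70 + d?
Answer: 63877053/410987 ≈ 155.42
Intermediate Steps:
Y(a) = 1
-9122/(-17869) - 10689/f(Y(-7)) = -9122/(-17869) - 10689/(-70 + 1) = -9122*(-1/17869) - 10689/(-69) = 9122/17869 - 10689*(-1/69) = 9122/17869 + 3563/23 = 63877053/410987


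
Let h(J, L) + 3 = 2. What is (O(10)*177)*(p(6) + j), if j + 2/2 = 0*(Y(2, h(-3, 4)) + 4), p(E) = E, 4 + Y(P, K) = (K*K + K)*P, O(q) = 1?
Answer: 885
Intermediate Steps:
h(J, L) = -1 (h(J, L) = -3 + 2 = -1)
Y(P, K) = -4 + P*(K + K**2) (Y(P, K) = -4 + (K*K + K)*P = -4 + (K**2 + K)*P = -4 + (K + K**2)*P = -4 + P*(K + K**2))
j = -1 (j = -1 + 0*((-4 - 1*2 + 2*(-1)**2) + 4) = -1 + 0*((-4 - 2 + 2*1) + 4) = -1 + 0*((-4 - 2 + 2) + 4) = -1 + 0*(-4 + 4) = -1 + 0*0 = -1 + 0 = -1)
(O(10)*177)*(p(6) + j) = (1*177)*(6 - 1) = 177*5 = 885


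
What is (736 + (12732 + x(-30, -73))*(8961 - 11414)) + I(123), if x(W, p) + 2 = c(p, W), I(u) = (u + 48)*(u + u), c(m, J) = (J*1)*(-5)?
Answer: -31551838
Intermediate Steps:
c(m, J) = -5*J (c(m, J) = J*(-5) = -5*J)
I(u) = 2*u*(48 + u) (I(u) = (48 + u)*(2*u) = 2*u*(48 + u))
x(W, p) = -2 - 5*W
(736 + (12732 + x(-30, -73))*(8961 - 11414)) + I(123) = (736 + (12732 + (-2 - 5*(-30)))*(8961 - 11414)) + 2*123*(48 + 123) = (736 + (12732 + (-2 + 150))*(-2453)) + 2*123*171 = (736 + (12732 + 148)*(-2453)) + 42066 = (736 + 12880*(-2453)) + 42066 = (736 - 31594640) + 42066 = -31593904 + 42066 = -31551838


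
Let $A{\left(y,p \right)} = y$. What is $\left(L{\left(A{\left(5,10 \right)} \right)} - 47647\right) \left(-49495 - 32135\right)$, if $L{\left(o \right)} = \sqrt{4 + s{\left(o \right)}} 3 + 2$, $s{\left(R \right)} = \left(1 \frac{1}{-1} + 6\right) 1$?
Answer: $3888526680$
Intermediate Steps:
$s{\left(R \right)} = 5$ ($s{\left(R \right)} = \left(1 \left(-1\right) + 6\right) 1 = \left(-1 + 6\right) 1 = 5 \cdot 1 = 5$)
$L{\left(o \right)} = 11$ ($L{\left(o \right)} = \sqrt{4 + 5} \cdot 3 + 2 = \sqrt{9} \cdot 3 + 2 = 3 \cdot 3 + 2 = 9 + 2 = 11$)
$\left(L{\left(A{\left(5,10 \right)} \right)} - 47647\right) \left(-49495 - 32135\right) = \left(11 - 47647\right) \left(-49495 - 32135\right) = \left(-47636\right) \left(-81630\right) = 3888526680$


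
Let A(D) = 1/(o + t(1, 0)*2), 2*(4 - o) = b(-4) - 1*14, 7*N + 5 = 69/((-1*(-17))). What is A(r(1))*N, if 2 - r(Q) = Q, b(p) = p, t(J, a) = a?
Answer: -16/1547 ≈ -0.010343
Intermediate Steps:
r(Q) = 2 - Q
N = -16/119 (N = -5/7 + (69/((-1*(-17))))/7 = -5/7 + (69/17)/7 = -5/7 + (69*(1/17))/7 = -5/7 + (⅐)*(69/17) = -5/7 + 69/119 = -16/119 ≈ -0.13445)
o = 13 (o = 4 - (-4 - 1*14)/2 = 4 - (-4 - 14)/2 = 4 - ½*(-18) = 4 + 9 = 13)
A(D) = 1/13 (A(D) = 1/(13 + 0*2) = 1/(13 + 0) = 1/13)
A(r(1))*N = (1/13)*(-16/119) = -16/1547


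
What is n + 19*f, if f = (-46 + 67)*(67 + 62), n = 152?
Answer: 51623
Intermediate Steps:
f = 2709 (f = 21*129 = 2709)
n + 19*f = 152 + 19*2709 = 152 + 51471 = 51623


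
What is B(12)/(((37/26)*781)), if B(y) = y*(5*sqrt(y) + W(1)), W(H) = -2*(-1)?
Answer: 624/28897 + 3120*sqrt(3)/28897 ≈ 0.20860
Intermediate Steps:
W(H) = 2
B(y) = y*(2 + 5*sqrt(y)) (B(y) = y*(5*sqrt(y) + 2) = y*(2 + 5*sqrt(y)))
B(12)/(((37/26)*781)) = (2*12 + 5*12**(3/2))/(((37/26)*781)) = (24 + 5*(24*sqrt(3)))/(((37*(1/26))*781)) = (24 + 120*sqrt(3))/(((37/26)*781)) = (24 + 120*sqrt(3))/(28897/26) = (24 + 120*sqrt(3))*(26/28897) = 624/28897 + 3120*sqrt(3)/28897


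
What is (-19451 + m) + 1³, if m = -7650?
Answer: -27100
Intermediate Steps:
(-19451 + m) + 1³ = (-19451 - 7650) + 1³ = -27101 + 1 = -27100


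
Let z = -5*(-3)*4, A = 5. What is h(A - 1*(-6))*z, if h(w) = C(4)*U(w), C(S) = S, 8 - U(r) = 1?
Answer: 1680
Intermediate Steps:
U(r) = 7 (U(r) = 8 - 1*1 = 8 - 1 = 7)
h(w) = 28 (h(w) = 4*7 = 28)
z = 60 (z = 15*4 = 60)
h(A - 1*(-6))*z = 28*60 = 1680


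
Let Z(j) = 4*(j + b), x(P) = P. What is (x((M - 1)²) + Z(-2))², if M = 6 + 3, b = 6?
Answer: 6400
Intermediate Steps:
M = 9
Z(j) = 24 + 4*j (Z(j) = 4*(j + 6) = 4*(6 + j) = 24 + 4*j)
(x((M - 1)²) + Z(-2))² = ((9 - 1)² + (24 + 4*(-2)))² = (8² + (24 - 8))² = (64 + 16)² = 80² = 6400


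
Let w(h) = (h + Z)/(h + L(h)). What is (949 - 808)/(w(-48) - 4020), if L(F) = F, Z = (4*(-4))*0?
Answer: -282/8039 ≈ -0.035079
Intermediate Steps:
Z = 0 (Z = -16*0 = 0)
w(h) = 1/2 (w(h) = (h + 0)/(h + h) = h/((2*h)) = h*(1/(2*h)) = 1/2)
(949 - 808)/(w(-48) - 4020) = (949 - 808)/(1/2 - 4020) = 141/(-8039/2) = 141*(-2/8039) = -282/8039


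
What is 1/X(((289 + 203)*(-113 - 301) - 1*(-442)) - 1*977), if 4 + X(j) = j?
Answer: -1/204227 ≈ -4.8965e-6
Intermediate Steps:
X(j) = -4 + j
1/X(((289 + 203)*(-113 - 301) - 1*(-442)) - 1*977) = 1/(-4 + (((289 + 203)*(-113 - 301) - 1*(-442)) - 1*977)) = 1/(-4 + ((492*(-414) + 442) - 977)) = 1/(-4 + ((-203688 + 442) - 977)) = 1/(-4 + (-203246 - 977)) = 1/(-4 - 204223) = 1/(-204227) = -1/204227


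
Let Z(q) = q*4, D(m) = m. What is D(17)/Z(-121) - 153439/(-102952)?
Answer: 18128573/12457192 ≈ 1.4553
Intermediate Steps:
Z(q) = 4*q
D(17)/Z(-121) - 153439/(-102952) = 17/((4*(-121))) - 153439/(-102952) = 17/(-484) - 153439*(-1/102952) = 17*(-1/484) + 153439/102952 = -17/484 + 153439/102952 = 18128573/12457192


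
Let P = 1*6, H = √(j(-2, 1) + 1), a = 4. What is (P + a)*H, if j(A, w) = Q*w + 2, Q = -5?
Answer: 10*I*√2 ≈ 14.142*I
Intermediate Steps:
j(A, w) = 2 - 5*w (j(A, w) = -5*w + 2 = 2 - 5*w)
H = I*√2 (H = √((2 - 5*1) + 1) = √((2 - 5) + 1) = √(-3 + 1) = √(-2) = I*√2 ≈ 1.4142*I)
P = 6
(P + a)*H = (6 + 4)*(I*√2) = 10*(I*√2) = 10*I*√2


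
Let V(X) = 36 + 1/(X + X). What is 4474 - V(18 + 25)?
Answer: 381667/86 ≈ 4438.0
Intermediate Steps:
V(X) = 36 + 1/(2*X)
4474 - V(18 + 25) = 4474 - (36 + 1/(2*(18 + 25))) = 4474 - (36 + (½)/43) = 4474 - (36 + (½)*(1/43)) = 4474 - (36 + 1/86) = 4474 - 1*3097/86 = 4474 - 3097/86 = 381667/86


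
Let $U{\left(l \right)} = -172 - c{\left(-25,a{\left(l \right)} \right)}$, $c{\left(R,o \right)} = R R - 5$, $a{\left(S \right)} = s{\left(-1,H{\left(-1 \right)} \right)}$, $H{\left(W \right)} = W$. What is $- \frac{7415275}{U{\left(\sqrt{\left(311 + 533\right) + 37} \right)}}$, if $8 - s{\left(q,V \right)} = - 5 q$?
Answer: $\frac{7415275}{792} \approx 9362.7$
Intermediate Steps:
$s{\left(q,V \right)} = 8 + 5 q$ ($s{\left(q,V \right)} = 8 - - 5 q = 8 + 5 q$)
$a{\left(S \right)} = 3$ ($a{\left(S \right)} = 8 + 5 \left(-1\right) = 8 - 5 = 3$)
$c{\left(R,o \right)} = -5 + R^{2}$ ($c{\left(R,o \right)} = R^{2} - 5 = -5 + R^{2}$)
$U{\left(l \right)} = -792$ ($U{\left(l \right)} = -172 - \left(-5 + \left(-25\right)^{2}\right) = -172 - \left(-5 + 625\right) = -172 - 620 = -792$)
$- \frac{7415275}{U{\left(\sqrt{\left(311 + 533\right) + 37} \right)}} = - \frac{7415275}{-792} = \left(-7415275\right) \left(- \frac{1}{792}\right) = \frac{7415275}{792}$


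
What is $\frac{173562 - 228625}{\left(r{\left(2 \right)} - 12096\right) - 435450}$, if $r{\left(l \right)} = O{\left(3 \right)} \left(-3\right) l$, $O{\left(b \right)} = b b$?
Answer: $\frac{55063}{447600} \approx 0.12302$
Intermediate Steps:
$O{\left(b \right)} = b^{2}$
$r{\left(l \right)} = - 27 l$ ($r{\left(l \right)} = 3^{2} \left(-3\right) l = 9 \left(-3\right) l = - 27 l$)
$\frac{173562 - 228625}{\left(r{\left(2 \right)} - 12096\right) - 435450} = \frac{173562 - 228625}{\left(\left(-27\right) 2 - 12096\right) - 435450} = - \frac{55063}{\left(-54 - 12096\right) - 435450} = - \frac{55063}{-12150 - 435450} = - \frac{55063}{-447600} = \left(-55063\right) \left(- \frac{1}{447600}\right) = \frac{55063}{447600}$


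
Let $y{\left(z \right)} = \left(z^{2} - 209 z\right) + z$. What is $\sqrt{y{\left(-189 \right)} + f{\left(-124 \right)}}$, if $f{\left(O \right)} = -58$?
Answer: $5 \sqrt{2999} \approx 273.82$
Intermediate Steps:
$y{\left(z \right)} = z^{2} - 208 z$
$\sqrt{y{\left(-189 \right)} + f{\left(-124 \right)}} = \sqrt{- 189 \left(-208 - 189\right) - 58} = \sqrt{\left(-189\right) \left(-397\right) - 58} = \sqrt{75033 - 58} = \sqrt{74975} = 5 \sqrt{2999}$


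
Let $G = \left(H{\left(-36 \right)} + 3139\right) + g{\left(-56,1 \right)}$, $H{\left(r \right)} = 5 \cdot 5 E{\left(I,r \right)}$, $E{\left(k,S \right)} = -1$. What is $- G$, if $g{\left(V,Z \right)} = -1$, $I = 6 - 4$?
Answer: $-3113$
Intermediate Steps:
$I = 2$
$H{\left(r \right)} = -25$ ($H{\left(r \right)} = 5 \cdot 5 \left(-1\right) = 25 \left(-1\right) = -25$)
$G = 3113$ ($G = \left(-25 + 3139\right) - 1 = 3114 - 1 = 3113$)
$- G = \left(-1\right) 3113 = -3113$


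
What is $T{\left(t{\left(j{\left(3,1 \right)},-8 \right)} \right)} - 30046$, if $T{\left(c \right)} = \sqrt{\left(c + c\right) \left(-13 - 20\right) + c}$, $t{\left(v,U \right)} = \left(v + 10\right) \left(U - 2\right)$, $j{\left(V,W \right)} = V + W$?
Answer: $-30046 + 10 \sqrt{91} \approx -29951.0$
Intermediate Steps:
$t{\left(v,U \right)} = \left(-2 + U\right) \left(10 + v\right)$ ($t{\left(v,U \right)} = \left(10 + v\right) \left(-2 + U\right) = \left(-2 + U\right) \left(10 + v\right)$)
$T{\left(c \right)} = \sqrt{65} \sqrt{- c}$ ($T{\left(c \right)} = \sqrt{2 c \left(-33\right) + c} = \sqrt{- 66 c + c} = \sqrt{- 65 c} = \sqrt{65} \sqrt{- c}$)
$T{\left(t{\left(j{\left(3,1 \right)},-8 \right)} \right)} - 30046 = \sqrt{65} \sqrt{- (-20 - 2 \left(3 + 1\right) + 10 \left(-8\right) - 8 \left(3 + 1\right))} - 30046 = \sqrt{65} \sqrt{- (-20 - 8 - 80 - 32)} - 30046 = \sqrt{65} \sqrt{\left(-1\right) \left(-140\right)} - 30046 = \sqrt{65} \sqrt{140} - 30046 = \sqrt{65} \cdot 2 \sqrt{35} - 30046 = 10 \sqrt{91} - 30046 = -30046 + 10 \sqrt{91}$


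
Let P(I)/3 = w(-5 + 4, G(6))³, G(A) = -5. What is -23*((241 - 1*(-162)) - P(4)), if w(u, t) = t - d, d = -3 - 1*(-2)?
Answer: -13685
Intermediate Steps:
d = -1 (d = -3 + 2 = -1)
w(u, t) = 1 + t (w(u, t) = t - 1*(-1) = t + 1 = 1 + t)
P(I) = -192 (P(I) = 3*(1 - 5)³ = 3*(-4)³ = 3*(-64) = -192)
-23*((241 - 1*(-162)) - P(4)) = -23*((241 - 1*(-162)) - 1*(-192)) = -23*((241 + 162) + 192) = -23*(403 + 192) = -23*595 = -13685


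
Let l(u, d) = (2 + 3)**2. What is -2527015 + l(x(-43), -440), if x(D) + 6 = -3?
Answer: -2526990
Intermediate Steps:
x(D) = -9 (x(D) = -6 - 3 = -9)
l(u, d) = 25 (l(u, d) = 5**2 = 25)
-2527015 + l(x(-43), -440) = -2527015 + 25 = -2526990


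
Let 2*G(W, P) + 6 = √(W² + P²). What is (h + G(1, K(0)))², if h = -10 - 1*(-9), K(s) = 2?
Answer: (8 - √5)²/4 ≈ 8.3057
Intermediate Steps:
h = -1 (h = -10 + 9 = -1)
G(W, P) = -3 + √(P² + W²)/2 (G(W, P) = -3 + √(W² + P²)/2 = -3 + √(P² + W²)/2)
(h + G(1, K(0)))² = (-1 + (-3 + √(2² + 1²)/2))² = (-1 + (-3 + √(4 + 1)/2))² = (-1 + (-3 + √5/2))² = (-4 + √5/2)²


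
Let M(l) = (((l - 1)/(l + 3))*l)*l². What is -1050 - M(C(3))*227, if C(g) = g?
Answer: -3093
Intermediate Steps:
M(l) = l³*(-1 + l)/(3 + l) (M(l) = (((-1 + l)/(3 + l))*l)*l² = (l*(-1 + l)/(3 + l))*l² = l³*(-1 + l)/(3 + l))
-1050 - M(C(3))*227 = -1050 - 3³*(-1 + 3)/(3 + 3)*227 = -1050 - 27*2/6*227 = -1050 - 27*(⅙)*2*227 = -1050 - 9*227 = -1050 - 1*2043 = -1050 - 2043 = -3093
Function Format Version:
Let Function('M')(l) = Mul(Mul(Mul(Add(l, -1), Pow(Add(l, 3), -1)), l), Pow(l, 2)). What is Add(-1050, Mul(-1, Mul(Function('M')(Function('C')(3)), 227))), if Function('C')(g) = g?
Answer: -3093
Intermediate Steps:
Function('M')(l) = Mul(Pow(l, 3), Pow(Add(3, l), -1), Add(-1, l)) (Function('M')(l) = Mul(Mul(Mul(Add(-1, l), Pow(Add(3, l), -1)), l), Pow(l, 2)) = Mul(Mul(Mul(Pow(Add(3, l), -1), Add(-1, l)), l), Pow(l, 2)) = Mul(Mul(l, Pow(Add(3, l), -1), Add(-1, l)), Pow(l, 2)) = Mul(Pow(l, 3), Pow(Add(3, l), -1), Add(-1, l)))
Add(-1050, Mul(-1, Mul(Function('M')(Function('C')(3)), 227))) = Add(-1050, Mul(-1, Mul(Mul(Pow(3, 3), Pow(Add(3, 3), -1), Add(-1, 3)), 227))) = Add(-1050, Mul(-1, Mul(Mul(27, Pow(6, -1), 2), 227))) = Add(-1050, Mul(-1, Mul(Mul(27, Rational(1, 6), 2), 227))) = Add(-1050, Mul(-1, Mul(9, 227))) = Add(-1050, Mul(-1, 2043)) = Add(-1050, -2043) = -3093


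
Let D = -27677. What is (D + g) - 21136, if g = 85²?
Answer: -41588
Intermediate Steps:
g = 7225
(D + g) - 21136 = (-27677 + 7225) - 21136 = -20452 - 21136 = -41588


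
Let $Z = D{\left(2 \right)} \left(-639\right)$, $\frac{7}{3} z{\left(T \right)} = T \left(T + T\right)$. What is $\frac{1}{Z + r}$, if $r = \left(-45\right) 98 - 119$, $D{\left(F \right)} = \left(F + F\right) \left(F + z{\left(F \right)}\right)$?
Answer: $- \frac{7}{128831} \approx -5.4335 \cdot 10^{-5}$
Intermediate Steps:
$z{\left(T \right)} = \frac{6 T^{2}}{7}$ ($z{\left(T \right)} = \frac{3 T \left(T + T\right)}{7} = \frac{3 T 2 T}{7} = \frac{3 \cdot 2 T^{2}}{7} = \frac{6 T^{2}}{7}$)
$D{\left(F \right)} = 2 F \left(F + \frac{6 F^{2}}{7}\right)$ ($D{\left(F \right)} = \left(F + F\right) \left(F + \frac{6 F^{2}}{7}\right) = 2 F \left(F + \frac{6 F^{2}}{7}\right)$)
$r = -4529$ ($r = -4410 - 119 = -4529$)
$Z = - \frac{97128}{7}$ ($Z = 2^{2} \left(2 + \frac{12}{7} \cdot 2\right) \left(-639\right) = 4 \left(2 + \frac{24}{7}\right) \left(-639\right) = 4 \cdot \frac{38}{7} \left(-639\right) = \frac{152}{7} \left(-639\right) = - \frac{97128}{7} \approx -13875.0$)
$\frac{1}{Z + r} = \frac{1}{- \frac{97128}{7} - 4529} = \frac{1}{- \frac{128831}{7}} = - \frac{7}{128831}$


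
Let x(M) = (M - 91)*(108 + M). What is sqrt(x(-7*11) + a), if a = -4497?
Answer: I*sqrt(9705) ≈ 98.514*I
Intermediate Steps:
x(M) = (-91 + M)*(108 + M)
sqrt(x(-7*11) + a) = sqrt((-9828 + (-7*11)**2 + 17*(-7*11)) - 4497) = sqrt((-9828 + (-77)**2 + 17*(-77)) - 4497) = sqrt((-9828 + 5929 - 1309) - 4497) = sqrt(-5208 - 4497) = sqrt(-9705) = I*sqrt(9705)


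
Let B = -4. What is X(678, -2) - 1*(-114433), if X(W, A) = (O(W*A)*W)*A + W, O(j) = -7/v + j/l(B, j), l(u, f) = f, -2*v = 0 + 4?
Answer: 109009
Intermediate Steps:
v = -2 (v = -(0 + 4)/2 = -½*4 = -2)
O(j) = 9/2 (O(j) = -7/(-2) + j/j = -7*(-½) + 1 = 7/2 + 1 = 9/2)
X(W, A) = W + 9*A*W/2 (X(W, A) = (9*W/2)*A + W = 9*A*W/2 + W = W + 9*A*W/2)
X(678, -2) - 1*(-114433) = (½)*678*(2 + 9*(-2)) - 1*(-114433) = (½)*678*(2 - 18) + 114433 = (½)*678*(-16) + 114433 = -5424 + 114433 = 109009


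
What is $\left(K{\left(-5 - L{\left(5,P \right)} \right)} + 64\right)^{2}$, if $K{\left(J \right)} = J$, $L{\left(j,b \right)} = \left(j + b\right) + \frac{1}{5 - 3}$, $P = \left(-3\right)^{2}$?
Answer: $\frac{7921}{4} \approx 1980.3$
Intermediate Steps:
$P = 9$
$L{\left(j,b \right)} = \frac{1}{2} + b + j$ ($L{\left(j,b \right)} = \left(b + j\right) + \frac{1}{2} = \frac{1}{2} + b + j$)
$\left(K{\left(-5 - L{\left(5,P \right)} \right)} + 64\right)^{2} = \left(\left(-5 - \left(\frac{1}{2} + 9 + 5\right)\right) + 64\right)^{2} = \left(\left(-5 - \frac{29}{2}\right) + 64\right)^{2} = \left(- \frac{39}{2} + 64\right)^{2} = \left(\frac{89}{2}\right)^{2} = \frac{7921}{4}$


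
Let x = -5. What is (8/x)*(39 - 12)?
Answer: -216/5 ≈ -43.200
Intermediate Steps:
(8/x)*(39 - 12) = (8/(-5))*(39 - 12) = (8*(-1/5))*27 = -8/5*27 = -216/5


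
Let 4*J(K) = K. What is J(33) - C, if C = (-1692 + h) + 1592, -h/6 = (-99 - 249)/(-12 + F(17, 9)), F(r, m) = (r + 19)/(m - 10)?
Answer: 607/4 ≈ 151.75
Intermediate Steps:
F(r, m) = (19 + r)/(-10 + m)
h = -87/2 (h = -6*(-99 - 249)/(-12 + (19 + 17)/(-10 + 9)) = -(-2088)/(-12 + 36/(-1)) = -(-2088)/(-12 - 1*36) = -(-2088)/(-12 - 36) = -(-2088)/(-48) = -(-2088)*(-1)/48 = -6*29/4 = -87/2 ≈ -43.500)
J(K) = K/4
C = -287/2 (C = (-1692 - 87/2) + 1592 = -3471/2 + 1592 = -287/2 ≈ -143.50)
J(33) - C = (¼)*33 - 1*(-287/2) = 33/4 + 287/2 = 607/4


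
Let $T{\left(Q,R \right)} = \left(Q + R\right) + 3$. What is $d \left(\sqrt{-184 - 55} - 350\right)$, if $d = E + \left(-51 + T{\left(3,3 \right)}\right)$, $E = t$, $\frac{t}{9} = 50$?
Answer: $-142800 + 408 i \sqrt{239} \approx -1.428 \cdot 10^{5} + 6307.5 i$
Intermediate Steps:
$t = 450$ ($t = 9 \cdot 50 = 450$)
$E = 450$
$T{\left(Q,R \right)} = 3 + Q + R$
$d = 408$ ($d = 450 + \left(-51 + \left(3 + 3 + 3\right)\right) = 450 + \left(-51 + 9\right) = 450 - 42 = 408$)
$d \left(\sqrt{-184 - 55} - 350\right) = 408 \left(\sqrt{-184 - 55} - 350\right) = 408 \left(\sqrt{-239} - 350\right) = 408 \left(i \sqrt{239} - 350\right) = 408 \left(-350 + i \sqrt{239}\right) = -142800 + 408 i \sqrt{239}$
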